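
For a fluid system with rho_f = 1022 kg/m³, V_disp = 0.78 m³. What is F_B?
Formula: F_B = \rho_f g V_{disp}
F_B = 1022·9.81·0.78 = 7820 N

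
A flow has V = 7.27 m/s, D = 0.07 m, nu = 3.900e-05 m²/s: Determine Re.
Formula: Re = \frac{V D}{\nu}
Re = 7.27·0.07/3.900e-05 = 13049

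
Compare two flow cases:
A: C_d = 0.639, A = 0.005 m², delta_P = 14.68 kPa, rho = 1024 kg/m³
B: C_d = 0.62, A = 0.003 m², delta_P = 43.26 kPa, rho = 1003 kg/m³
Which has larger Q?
Q(A) = 17.11 L/s, Q(B) = 17.28 L/s. Answer: B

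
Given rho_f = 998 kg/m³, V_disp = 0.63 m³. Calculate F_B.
Formula: F_B = \rho_f g V_{disp}
F_B = 998·9.81·0.63 = 6168 N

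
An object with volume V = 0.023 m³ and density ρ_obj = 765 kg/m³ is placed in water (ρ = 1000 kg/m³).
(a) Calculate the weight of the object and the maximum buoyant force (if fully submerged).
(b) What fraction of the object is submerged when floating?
(a) W=rho_obj*g*V=765*9.81*0.023=172.6 N; F_B(max)=rho*g*V=1000*9.81*0.023=225.6 N
(b) Floating fraction=rho_obj/rho=765/1000=0.765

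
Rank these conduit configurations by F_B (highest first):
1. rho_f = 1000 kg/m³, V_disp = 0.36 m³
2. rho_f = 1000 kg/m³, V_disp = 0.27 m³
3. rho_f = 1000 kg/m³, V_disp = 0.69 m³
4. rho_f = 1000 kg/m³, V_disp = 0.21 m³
Case 1: F_B = 3532 N
Case 2: F_B = 2649 N
Case 3: F_B = 6769 N
Case 4: F_B = 2060 N
Ranking (highest first): 3, 1, 2, 4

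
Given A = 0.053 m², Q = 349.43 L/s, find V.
Formula: Q = A V
Substituting knowns: 349.43 = 0.053·V·1000
Solving for V: V = (349.43/1000)/0.053 = 6.593 m/s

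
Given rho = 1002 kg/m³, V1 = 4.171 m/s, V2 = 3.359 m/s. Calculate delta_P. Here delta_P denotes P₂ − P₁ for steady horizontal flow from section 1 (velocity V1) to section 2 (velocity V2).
Formula: \Delta P = \frac{1}{2} \rho (V_1^2 - V_2^2)
delta_P = 0.5·1002·(4.171² − 3.359²)/1000 = 3.063 kPa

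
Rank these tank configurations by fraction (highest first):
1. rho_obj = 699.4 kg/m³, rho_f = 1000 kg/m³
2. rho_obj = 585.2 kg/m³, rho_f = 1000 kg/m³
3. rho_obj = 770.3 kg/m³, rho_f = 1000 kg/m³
Case 1: fraction = 0.6994
Case 2: fraction = 0.5852
Case 3: fraction = 0.7703
Ranking (highest first): 3, 1, 2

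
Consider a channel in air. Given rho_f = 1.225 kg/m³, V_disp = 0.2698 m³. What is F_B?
Formula: F_B = \rho_f g V_{disp}
F_B = 1.225·9.81·0.2698 = 3.242 N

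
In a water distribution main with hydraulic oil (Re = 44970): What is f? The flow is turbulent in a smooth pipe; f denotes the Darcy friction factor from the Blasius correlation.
Formula: f = \frac{0.316}{Re^{0.25}}
f = 0.316/44970^0.25 = 0.0217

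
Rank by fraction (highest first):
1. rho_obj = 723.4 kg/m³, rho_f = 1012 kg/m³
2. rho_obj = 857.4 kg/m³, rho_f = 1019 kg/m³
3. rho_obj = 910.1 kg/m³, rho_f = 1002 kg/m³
Case 1: fraction = 0.7148
Case 2: fraction = 0.8414
Case 3: fraction = 0.9083
Ranking (highest first): 3, 2, 1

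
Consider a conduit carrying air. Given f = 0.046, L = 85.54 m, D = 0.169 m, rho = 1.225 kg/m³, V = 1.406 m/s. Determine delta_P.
Formula: \Delta P = f \frac{L}{D} \frac{\rho V^2}{2}
delta_P = 0.046·(85.54/0.169)·0.5·1.225·1.406²/1000 = 0.02819 kPa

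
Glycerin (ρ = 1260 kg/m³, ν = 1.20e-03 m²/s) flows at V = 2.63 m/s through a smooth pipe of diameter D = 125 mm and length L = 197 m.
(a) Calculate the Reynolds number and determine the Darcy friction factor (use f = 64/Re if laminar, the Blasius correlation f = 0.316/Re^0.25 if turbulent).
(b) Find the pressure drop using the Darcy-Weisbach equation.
(a) Re = V·D/ν = 2.63·0.125/1.20e-03 = 273.96 → laminar (Re < 2300); f = 64/Re = 64/273.96 = 0.23361
(b) Darcy-Weisbach: ΔP = f·(L/D)·½ρV²/1000 = 0.23361·(197/0.125)·½·1260·2.63²/1000 = 1604 kPa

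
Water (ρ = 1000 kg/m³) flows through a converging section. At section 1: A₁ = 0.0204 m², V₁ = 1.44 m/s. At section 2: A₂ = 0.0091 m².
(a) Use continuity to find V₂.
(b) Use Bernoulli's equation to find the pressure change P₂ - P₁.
(a) Continuity: A₁V₁=A₂V₂ -> V₂=A₁V₁/A₂=0.0204*1.44/0.0091=3.23 m/s
(b) Bernoulli: P₂-P₁=0.5*rho*(V₁^2-V₂^2)/1000=0.5*1000*(1.44^2-3.23^2)/1000=-4.18 kPa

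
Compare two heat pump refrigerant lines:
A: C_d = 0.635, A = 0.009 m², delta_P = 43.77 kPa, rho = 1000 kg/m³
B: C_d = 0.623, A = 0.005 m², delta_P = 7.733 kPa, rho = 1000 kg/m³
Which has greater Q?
Q(A) = 53.47 L/s, Q(B) = 12.25 L/s. Answer: A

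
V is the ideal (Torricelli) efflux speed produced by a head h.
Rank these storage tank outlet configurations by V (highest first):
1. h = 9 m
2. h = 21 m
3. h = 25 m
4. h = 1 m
Case 1: V = 13.29 m/s
Case 2: V = 20.3 m/s
Case 3: V = 22.15 m/s
Case 4: V = 4.429 m/s
Ranking (highest first): 3, 2, 1, 4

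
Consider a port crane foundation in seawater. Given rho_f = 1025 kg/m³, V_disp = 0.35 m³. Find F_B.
Formula: F_B = \rho_f g V_{disp}
F_B = 1025·9.81·0.35 = 3519 N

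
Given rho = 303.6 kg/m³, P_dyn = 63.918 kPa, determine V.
Formula: P_{dyn} = \frac{1}{2} \rho V^2
Substituting knowns: 63.918 = 0.5·303.6·V²/1000
Solving for V: V = √(2·(63.918·1000)/303.6) = 20.52 m/s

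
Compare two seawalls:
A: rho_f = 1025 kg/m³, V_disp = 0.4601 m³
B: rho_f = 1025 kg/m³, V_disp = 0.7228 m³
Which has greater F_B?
F_B(A) = 4626 N, F_B(B) = 7268 N. Answer: B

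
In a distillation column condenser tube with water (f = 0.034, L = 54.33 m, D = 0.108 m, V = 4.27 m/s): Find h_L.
Formula: h_L = f \frac{L}{D} \frac{V^2}{2g}
h_L = 0.034·(54.33/0.108)·4.27²/(2·9.81) = 15.89 m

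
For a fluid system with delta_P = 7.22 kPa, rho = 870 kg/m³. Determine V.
Formula: V = \sqrt{\frac{2 \Delta P}{\rho}}
V = √(2·(7.22·1000)/870) = 4.074 m/s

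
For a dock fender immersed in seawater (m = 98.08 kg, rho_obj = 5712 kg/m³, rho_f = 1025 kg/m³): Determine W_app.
Formula: W_{app} = mg\left(1 - \frac{\rho_f}{\rho_{obj}}\right)
W_app = 98.08·9.81·(1 − 1025/5712) = 789.5 N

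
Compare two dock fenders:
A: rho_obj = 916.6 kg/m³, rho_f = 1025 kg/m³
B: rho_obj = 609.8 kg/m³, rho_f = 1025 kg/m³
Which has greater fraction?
fraction(A) = 0.8942, fraction(B) = 0.5949. Answer: A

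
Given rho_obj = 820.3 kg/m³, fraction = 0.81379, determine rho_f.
Formula: f_{sub} = \frac{\rho_{obj}}{\rho_f}
Substituting knowns: 0.81379 = 820.3/rho_f
Solving for rho_f: rho_f = 820.3/0.81379 = 1008 kg/m³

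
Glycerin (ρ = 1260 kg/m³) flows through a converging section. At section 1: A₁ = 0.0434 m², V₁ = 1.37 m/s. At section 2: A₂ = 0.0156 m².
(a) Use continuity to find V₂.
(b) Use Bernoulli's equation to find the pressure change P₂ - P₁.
(a) Continuity: A₁V₁=A₂V₂ -> V₂=A₁V₁/A₂=0.0434*1.37/0.0156=3.81 m/s
(b) Bernoulli: P₂-P₁=0.5*rho*(V₁^2-V₂^2)/1000=0.5*1260*(1.37^2-3.81^2)/1000=-7.963 kPa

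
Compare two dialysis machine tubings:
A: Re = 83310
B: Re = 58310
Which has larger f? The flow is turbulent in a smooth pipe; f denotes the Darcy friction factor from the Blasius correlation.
f(A) = 0.0186, f(B) = 0.02034. Answer: B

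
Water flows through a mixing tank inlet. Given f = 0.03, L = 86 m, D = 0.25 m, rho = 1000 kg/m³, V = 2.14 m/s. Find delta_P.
Formula: \Delta P = f \frac{L}{D} \frac{\rho V^2}{2}
delta_P = 0.03·(86/0.25)·0.5·1000·2.14²/1000 = 23.63 kPa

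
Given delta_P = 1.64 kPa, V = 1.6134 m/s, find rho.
Formula: V = \sqrt{\frac{2 \Delta P}{\rho}}
Substituting knowns: 1.6134 = √(2·(1.64·1000)/rho)
Solving for rho: rho = 2·(1.64·1000)/1.6134² = 1260 kg/m³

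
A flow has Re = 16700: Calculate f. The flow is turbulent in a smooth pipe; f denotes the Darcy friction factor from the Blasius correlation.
Formula: f = \frac{0.316}{Re^{0.25}}
f = 0.316/16700^0.25 = 0.0278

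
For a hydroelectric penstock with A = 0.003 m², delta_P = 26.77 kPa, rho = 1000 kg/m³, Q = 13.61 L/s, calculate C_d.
Formula: Q = C_d A \sqrt{\frac{2 \Delta P}{\rho}}
Substituting knowns: 13.61 = C_d·0.003·√(2·(26.77·1000)/1000)·1000
Solving for C_d: C_d = (13.61/1000)/(0.003·√(2·(26.77·1000)/1000)) = 0.62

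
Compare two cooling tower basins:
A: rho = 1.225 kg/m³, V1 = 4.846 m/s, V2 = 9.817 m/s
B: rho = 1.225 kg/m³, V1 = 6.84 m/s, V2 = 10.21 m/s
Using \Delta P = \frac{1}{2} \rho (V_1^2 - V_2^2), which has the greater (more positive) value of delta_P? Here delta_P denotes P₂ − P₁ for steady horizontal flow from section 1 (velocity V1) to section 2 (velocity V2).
delta_P(A) = -0.04464 kPa, delta_P(B) = -0.03519 kPa. Answer: B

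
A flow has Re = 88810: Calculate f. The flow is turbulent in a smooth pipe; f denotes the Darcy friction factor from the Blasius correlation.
Formula: f = \frac{0.316}{Re^{0.25}}
f = 0.316/88810^0.25 = 0.01831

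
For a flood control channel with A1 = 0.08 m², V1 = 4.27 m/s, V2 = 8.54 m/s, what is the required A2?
Formula: V_2 = \frac{A_1 V_1}{A_2}
Substituting knowns: 8.54 = 0.08·4.27/A2
Solving for A2: A2 = 0.08·4.27/8.54 = 0.04 m²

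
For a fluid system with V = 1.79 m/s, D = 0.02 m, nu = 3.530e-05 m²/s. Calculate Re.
Formula: Re = \frac{V D}{\nu}
Re = 1.79·0.02/3.530e-05 = 1014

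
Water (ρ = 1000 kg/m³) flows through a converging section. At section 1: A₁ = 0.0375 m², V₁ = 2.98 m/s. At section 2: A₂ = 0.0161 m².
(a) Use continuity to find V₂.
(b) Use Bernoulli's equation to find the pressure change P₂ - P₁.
(a) Continuity: A₁V₁=A₂V₂ -> V₂=A₁V₁/A₂=0.0375*2.98/0.0161=6.94 m/s
(b) Bernoulli: P₂-P₁=0.5*rho*(V₁^2-V₂^2)/1000=0.5*1000*(2.98^2-6.94^2)/1000=-19.64 kPa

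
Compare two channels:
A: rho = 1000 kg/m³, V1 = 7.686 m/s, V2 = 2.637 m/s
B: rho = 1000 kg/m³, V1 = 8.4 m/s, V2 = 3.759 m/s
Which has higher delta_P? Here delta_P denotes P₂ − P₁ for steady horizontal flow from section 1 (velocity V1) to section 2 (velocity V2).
delta_P(A) = 26.06 kPa, delta_P(B) = 28.21 kPa. Answer: B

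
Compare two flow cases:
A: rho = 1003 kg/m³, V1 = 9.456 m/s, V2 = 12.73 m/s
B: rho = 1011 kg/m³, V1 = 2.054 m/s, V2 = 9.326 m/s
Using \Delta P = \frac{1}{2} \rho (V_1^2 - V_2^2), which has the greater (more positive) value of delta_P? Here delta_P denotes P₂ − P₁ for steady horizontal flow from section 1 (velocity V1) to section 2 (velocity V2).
delta_P(A) = -36.43 kPa, delta_P(B) = -41.83 kPa. Answer: A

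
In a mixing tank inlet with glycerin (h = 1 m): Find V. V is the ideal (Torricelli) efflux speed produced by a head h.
Formula: V = \sqrt{2 g h}
V = √(2·9.81·1) = 4.429 m/s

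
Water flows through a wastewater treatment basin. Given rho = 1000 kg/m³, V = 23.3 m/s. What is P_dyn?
Formula: P_{dyn} = \frac{1}{2} \rho V^2
P_dyn = 0.5·1000·23.3²/1000 = 271.4 kPa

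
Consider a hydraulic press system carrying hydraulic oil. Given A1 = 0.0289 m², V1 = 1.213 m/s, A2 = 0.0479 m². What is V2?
Formula: V_2 = \frac{A_1 V_1}{A_2}
V2 = 0.0289·1.213/0.0479 = 0.7319 m/s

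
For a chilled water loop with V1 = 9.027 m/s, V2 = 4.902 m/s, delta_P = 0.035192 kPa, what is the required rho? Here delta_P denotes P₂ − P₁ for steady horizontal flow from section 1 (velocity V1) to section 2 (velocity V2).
Formula: \Delta P = \frac{1}{2} \rho (V_1^2 - V_2^2)
Substituting knowns: 0.035192 = 0.5·rho·(9.027² − 4.902²)/1000
Solving for rho: rho = 2·(0.035192·1000)/(9.027² − 4.902²) = 1.225 kg/m³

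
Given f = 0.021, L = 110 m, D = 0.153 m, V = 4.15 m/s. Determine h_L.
Formula: h_L = f \frac{L}{D} \frac{V^2}{2g}
h_L = 0.021·(110/0.153)·4.15²/(2·9.81) = 13.25 m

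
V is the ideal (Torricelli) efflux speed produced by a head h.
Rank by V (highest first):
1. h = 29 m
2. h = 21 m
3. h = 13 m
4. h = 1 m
Case 1: V = 23.85 m/s
Case 2: V = 20.3 m/s
Case 3: V = 15.97 m/s
Case 4: V = 4.429 m/s
Ranking (highest first): 1, 2, 3, 4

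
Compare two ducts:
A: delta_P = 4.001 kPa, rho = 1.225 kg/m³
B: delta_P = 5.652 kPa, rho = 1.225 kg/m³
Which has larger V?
V(A) = 80.82 m/s, V(B) = 96.06 m/s. Answer: B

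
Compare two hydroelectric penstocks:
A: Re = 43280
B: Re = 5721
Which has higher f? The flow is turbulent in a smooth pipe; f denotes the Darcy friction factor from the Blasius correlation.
f(A) = 0.02191, f(B) = 0.03633. Answer: B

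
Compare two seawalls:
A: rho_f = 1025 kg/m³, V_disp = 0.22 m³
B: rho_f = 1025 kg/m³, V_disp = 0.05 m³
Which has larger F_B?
F_B(A) = 2212 N, F_B(B) = 502.8 N. Answer: A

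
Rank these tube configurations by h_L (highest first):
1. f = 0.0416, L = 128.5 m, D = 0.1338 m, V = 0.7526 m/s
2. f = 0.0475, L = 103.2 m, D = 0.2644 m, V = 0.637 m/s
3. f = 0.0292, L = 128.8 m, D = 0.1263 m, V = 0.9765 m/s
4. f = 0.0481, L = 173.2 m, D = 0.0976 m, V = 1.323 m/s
Case 1: h_L = 1.153 m
Case 2: h_L = 0.3834 m
Case 3: h_L = 1.447 m
Case 4: h_L = 7.615 m
Ranking (highest first): 4, 3, 1, 2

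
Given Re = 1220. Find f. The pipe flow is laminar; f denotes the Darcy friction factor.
Formula: f = \frac{64}{Re}
f = 64/1220 = 0.05246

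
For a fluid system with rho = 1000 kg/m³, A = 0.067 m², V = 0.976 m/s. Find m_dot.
Formula: \dot{m} = \rho A V
m_dot = 1000·0.067·0.976 = 65.39 kg/s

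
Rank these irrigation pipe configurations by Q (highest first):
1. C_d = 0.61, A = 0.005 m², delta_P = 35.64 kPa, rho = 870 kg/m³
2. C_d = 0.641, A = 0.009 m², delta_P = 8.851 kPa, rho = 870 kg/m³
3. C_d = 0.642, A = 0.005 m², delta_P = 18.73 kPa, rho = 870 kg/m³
Case 1: Q = 27.61 L/s
Case 2: Q = 26.02 L/s
Case 3: Q = 21.06 L/s
Ranking (highest first): 1, 2, 3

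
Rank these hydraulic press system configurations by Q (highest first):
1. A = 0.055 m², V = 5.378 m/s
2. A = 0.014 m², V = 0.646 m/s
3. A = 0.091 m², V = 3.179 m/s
Case 1: Q = 295.8 L/s
Case 2: Q = 9.044 L/s
Case 3: Q = 289.3 L/s
Ranking (highest first): 1, 3, 2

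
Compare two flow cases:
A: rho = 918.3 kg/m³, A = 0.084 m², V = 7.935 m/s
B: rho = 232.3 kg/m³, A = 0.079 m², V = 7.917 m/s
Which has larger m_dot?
m_dot(A) = 612.1 kg/s, m_dot(B) = 145.3 kg/s. Answer: A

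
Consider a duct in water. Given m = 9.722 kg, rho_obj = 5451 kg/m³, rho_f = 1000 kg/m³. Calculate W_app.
Formula: W_{app} = mg\left(1 - \frac{\rho_f}{\rho_{obj}}\right)
W_app = 9.722·9.81·(1 − 1000/5451) = 77.88 N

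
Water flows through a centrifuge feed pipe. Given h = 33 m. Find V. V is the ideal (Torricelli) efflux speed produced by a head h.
Formula: V = \sqrt{2 g h}
V = √(2·9.81·33) = 25.45 m/s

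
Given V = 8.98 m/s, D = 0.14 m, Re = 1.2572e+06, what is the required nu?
Formula: Re = \frac{V D}{\nu}
Substituting knowns: 1.2572e+06 = 8.98·0.14/nu
Solving for nu: nu = 8.98·0.14/1.2572e+06 = 1.000e-06 m²/s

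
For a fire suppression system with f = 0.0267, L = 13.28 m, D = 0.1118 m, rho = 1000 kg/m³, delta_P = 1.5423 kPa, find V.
Formula: \Delta P = f \frac{L}{D} \frac{\rho V^2}{2}
Substituting knowns: 1.5423 = 0.0267·(13.28/0.1118)·0.5·1000·V²/1000
Solving for V: V = √((1.5423·1000)/(0.0267·(13.28/0.1118)·0.5·1000)) = 0.9862 m/s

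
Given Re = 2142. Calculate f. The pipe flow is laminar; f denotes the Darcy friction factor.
Formula: f = \frac{64}{Re}
f = 64/2142 = 0.02988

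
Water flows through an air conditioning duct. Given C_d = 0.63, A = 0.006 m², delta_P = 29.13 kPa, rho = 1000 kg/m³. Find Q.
Formula: Q = C_d A \sqrt{\frac{2 \Delta P}{\rho}}
Q = 0.63·0.006·√(2·(29.13·1000)/1000)·1000 = 28.85 L/s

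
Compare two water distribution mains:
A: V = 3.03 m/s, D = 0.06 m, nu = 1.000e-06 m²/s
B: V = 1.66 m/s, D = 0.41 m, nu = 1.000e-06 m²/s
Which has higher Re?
Re(A) = 181800, Re(B) = 680600. Answer: B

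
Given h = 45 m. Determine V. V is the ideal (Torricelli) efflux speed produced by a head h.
Formula: V = \sqrt{2 g h}
V = √(2·9.81·45) = 29.71 m/s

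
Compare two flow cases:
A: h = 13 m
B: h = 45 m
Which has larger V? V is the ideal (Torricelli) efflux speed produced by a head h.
V(A) = 15.97 m/s, V(B) = 29.71 m/s. Answer: B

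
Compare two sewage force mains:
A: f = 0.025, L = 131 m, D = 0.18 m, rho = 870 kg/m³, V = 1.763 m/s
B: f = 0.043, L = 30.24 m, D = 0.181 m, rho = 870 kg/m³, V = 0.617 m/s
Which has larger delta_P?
delta_P(A) = 24.6 kPa, delta_P(B) = 1.19 kPa. Answer: A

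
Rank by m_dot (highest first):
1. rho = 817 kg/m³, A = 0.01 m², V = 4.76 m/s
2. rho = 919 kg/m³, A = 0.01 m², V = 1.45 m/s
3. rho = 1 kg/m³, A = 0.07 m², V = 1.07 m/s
Case 1: m_dot = 38.89 kg/s
Case 2: m_dot = 13.33 kg/s
Case 3: m_dot = 0.0749 kg/s
Ranking (highest first): 1, 2, 3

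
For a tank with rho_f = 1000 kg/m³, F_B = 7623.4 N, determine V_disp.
Formula: F_B = \rho_f g V_{disp}
Substituting knowns: 7623.4 = 1000·9.81·V_disp
Solving for V_disp: V_disp = 7623.4/(1000·9.81) = 0.7771 m³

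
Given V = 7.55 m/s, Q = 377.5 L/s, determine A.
Formula: Q = A V
Substituting knowns: 377.5 = A·7.55·1000
Solving for A: A = (377.5/1000)/7.55 = 0.05 m²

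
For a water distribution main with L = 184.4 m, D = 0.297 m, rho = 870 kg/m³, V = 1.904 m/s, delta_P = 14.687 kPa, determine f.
Formula: \Delta P = f \frac{L}{D} \frac{\rho V^2}{2}
Substituting knowns: 14.687 = f·(184.4/0.297)·0.5·870·1.904²/1000
Solving for f: f = (14.687·1000)/((184.4/0.297)·0.5·870·1.904²) = 0.015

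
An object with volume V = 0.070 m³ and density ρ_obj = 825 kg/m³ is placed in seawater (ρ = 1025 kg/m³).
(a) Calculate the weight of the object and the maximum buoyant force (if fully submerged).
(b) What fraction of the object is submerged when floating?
(a) W=rho_obj*g*V=825*9.81*0.070=566.5 N; F_B(max)=rho*g*V=1025*9.81*0.070=703.9 N
(b) Floating fraction=rho_obj/rho=825/1025=0.805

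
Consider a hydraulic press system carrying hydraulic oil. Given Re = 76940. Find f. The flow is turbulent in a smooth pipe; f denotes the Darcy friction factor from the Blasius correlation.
Formula: f = \frac{0.316}{Re^{0.25}}
f = 0.316/76940^0.25 = 0.01897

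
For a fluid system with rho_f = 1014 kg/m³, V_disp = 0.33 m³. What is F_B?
Formula: F_B = \rho_f g V_{disp}
F_B = 1014·9.81·0.33 = 3283 N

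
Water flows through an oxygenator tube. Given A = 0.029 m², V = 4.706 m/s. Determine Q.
Formula: Q = A V
Q = 0.029·4.706·1000 = 136.5 L/s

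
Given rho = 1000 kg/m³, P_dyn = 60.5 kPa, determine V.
Formula: P_{dyn} = \frac{1}{2} \rho V^2
Substituting knowns: 60.5 = 0.5·1000·V²/1000
Solving for V: V = √(2·(60.5·1000)/1000) = 11 m/s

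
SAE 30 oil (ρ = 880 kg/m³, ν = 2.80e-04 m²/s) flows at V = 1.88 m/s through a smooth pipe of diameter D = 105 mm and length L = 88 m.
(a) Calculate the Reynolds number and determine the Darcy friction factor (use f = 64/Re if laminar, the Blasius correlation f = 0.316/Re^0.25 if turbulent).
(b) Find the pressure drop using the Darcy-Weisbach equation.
(a) Re = V·D/ν = 1.88·0.105/2.80e-04 = 705 → laminar (Re < 2300); f = 64/Re = 64/705 = 0.09078
(b) Darcy-Weisbach: ΔP = f·(L/D)·½ρV²/1000 = 0.09078·(88/0.105)·½·880·1.88²/1000 = 118.3 kPa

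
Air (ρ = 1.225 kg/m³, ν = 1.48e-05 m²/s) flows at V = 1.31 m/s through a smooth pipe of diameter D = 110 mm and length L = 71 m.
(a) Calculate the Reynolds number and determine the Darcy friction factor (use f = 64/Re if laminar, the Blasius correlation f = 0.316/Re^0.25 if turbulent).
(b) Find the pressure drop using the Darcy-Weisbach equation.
(a) Re = V·D/ν = 1.31·0.11/1.48e-05 = 9736.5 → turbulent (Re > 4000); f = 0.316/Re^0.25 = 0.316/9736.5^0.25 = 0.031812
(b) Darcy-Weisbach: ΔP = f·(L/D)·½ρV²/1000 = 0.031812·(71/0.110)·½·1.225·1.31²/1000 = 0.02158 kPa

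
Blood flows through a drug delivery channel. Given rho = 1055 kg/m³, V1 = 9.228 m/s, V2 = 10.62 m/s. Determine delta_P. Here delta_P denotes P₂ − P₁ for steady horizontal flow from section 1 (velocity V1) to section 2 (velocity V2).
Formula: \Delta P = \frac{1}{2} \rho (V_1^2 - V_2^2)
delta_P = 0.5·1055·(9.228² − 10.62²)/1000 = -14.57 kPa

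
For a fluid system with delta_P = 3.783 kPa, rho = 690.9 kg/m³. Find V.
Formula: V = \sqrt{\frac{2 \Delta P}{\rho}}
V = √(2·(3.783·1000)/690.9) = 3.309 m/s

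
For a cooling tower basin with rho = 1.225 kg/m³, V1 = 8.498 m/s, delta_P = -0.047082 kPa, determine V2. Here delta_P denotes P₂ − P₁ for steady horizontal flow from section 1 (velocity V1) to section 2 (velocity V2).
Formula: \Delta P = \frac{1}{2} \rho (V_1^2 - V_2^2)
Substituting knowns: -0.047082 = 0.5·1.225·(8.498² − V2²)/1000
Solving for V2: V2 = √(8.498² − 2·(-0.047082·1000)/1.225) = 12.21 m/s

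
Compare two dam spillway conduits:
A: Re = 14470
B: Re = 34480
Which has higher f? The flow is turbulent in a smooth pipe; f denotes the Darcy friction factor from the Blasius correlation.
f(A) = 0.02881, f(B) = 0.02319. Answer: A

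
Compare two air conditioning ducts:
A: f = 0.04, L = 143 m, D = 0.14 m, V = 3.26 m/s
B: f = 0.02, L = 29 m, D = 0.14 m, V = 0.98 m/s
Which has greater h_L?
h_L(A) = 22.13 m, h_L(B) = 0.2028 m. Answer: A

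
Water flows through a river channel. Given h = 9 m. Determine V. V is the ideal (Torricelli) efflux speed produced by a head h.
Formula: V = \sqrt{2 g h}
V = √(2·9.81·9) = 13.29 m/s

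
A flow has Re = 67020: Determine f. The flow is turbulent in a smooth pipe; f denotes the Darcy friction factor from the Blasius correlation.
Formula: f = \frac{0.316}{Re^{0.25}}
f = 0.316/67020^0.25 = 0.01964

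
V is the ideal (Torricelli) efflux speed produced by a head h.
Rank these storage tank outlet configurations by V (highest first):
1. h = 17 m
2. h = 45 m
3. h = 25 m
Case 1: V = 18.26 m/s
Case 2: V = 29.71 m/s
Case 3: V = 22.15 m/s
Ranking (highest first): 2, 3, 1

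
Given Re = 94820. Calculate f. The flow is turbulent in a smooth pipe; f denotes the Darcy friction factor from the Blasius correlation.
Formula: f = \frac{0.316}{Re^{0.25}}
f = 0.316/94820^0.25 = 0.01801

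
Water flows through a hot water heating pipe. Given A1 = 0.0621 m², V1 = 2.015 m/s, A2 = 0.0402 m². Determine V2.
Formula: V_2 = \frac{A_1 V_1}{A_2}
V2 = 0.0621·2.015/0.0402 = 3.113 m/s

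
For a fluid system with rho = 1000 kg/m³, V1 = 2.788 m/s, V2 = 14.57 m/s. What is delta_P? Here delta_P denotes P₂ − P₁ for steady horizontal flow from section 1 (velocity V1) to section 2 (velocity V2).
Formula: \Delta P = \frac{1}{2} \rho (V_1^2 - V_2^2)
delta_P = 0.5·1000·(2.788² − 14.57²)/1000 = -102.3 kPa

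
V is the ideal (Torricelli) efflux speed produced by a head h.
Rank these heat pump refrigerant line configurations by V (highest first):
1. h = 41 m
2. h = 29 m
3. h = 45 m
Case 1: V = 28.36 m/s
Case 2: V = 23.85 m/s
Case 3: V = 29.71 m/s
Ranking (highest first): 3, 1, 2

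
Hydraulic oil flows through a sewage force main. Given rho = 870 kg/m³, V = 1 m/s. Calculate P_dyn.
Formula: P_{dyn} = \frac{1}{2} \rho V^2
P_dyn = 0.5·870·1²/1000 = 0.435 kPa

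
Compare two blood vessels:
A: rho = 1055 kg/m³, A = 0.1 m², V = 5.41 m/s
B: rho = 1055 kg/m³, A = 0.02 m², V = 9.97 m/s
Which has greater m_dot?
m_dot(A) = 570.8 kg/s, m_dot(B) = 210.4 kg/s. Answer: A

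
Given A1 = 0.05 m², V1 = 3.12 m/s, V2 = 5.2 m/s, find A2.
Formula: V_2 = \frac{A_1 V_1}{A_2}
Substituting knowns: 5.2 = 0.05·3.12/A2
Solving for A2: A2 = 0.05·3.12/5.2 = 0.03 m²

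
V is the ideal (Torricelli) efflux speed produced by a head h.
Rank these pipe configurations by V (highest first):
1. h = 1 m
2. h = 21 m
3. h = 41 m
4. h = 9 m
Case 1: V = 4.429 m/s
Case 2: V = 20.3 m/s
Case 3: V = 28.36 m/s
Case 4: V = 13.29 m/s
Ranking (highest first): 3, 2, 4, 1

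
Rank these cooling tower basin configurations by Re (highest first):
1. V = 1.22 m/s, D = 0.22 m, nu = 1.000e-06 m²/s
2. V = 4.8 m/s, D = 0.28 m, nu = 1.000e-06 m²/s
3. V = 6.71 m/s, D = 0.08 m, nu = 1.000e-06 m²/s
Case 1: Re = 268400
Case 2: Re = 1.344e+06
Case 3: Re = 536800
Ranking (highest first): 2, 3, 1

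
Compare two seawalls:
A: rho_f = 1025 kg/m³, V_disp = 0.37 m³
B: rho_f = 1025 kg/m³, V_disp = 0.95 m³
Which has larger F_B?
F_B(A) = 3720 N, F_B(B) = 9552 N. Answer: B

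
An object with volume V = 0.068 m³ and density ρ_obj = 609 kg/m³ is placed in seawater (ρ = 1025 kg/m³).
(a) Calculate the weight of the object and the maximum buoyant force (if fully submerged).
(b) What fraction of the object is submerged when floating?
(a) W=rho_obj*g*V=609*9.81*0.068=406.3 N; F_B(max)=rho*g*V=1025*9.81*0.068=683.8 N
(b) Floating fraction=rho_obj/rho=609/1025=0.594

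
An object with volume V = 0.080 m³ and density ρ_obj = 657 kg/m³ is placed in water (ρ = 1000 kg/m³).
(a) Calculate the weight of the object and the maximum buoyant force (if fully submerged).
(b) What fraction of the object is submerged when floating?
(a) W=rho_obj*g*V=657*9.81*0.080=515.6 N; F_B(max)=rho*g*V=1000*9.81*0.080=784.8 N
(b) Floating fraction=rho_obj/rho=657/1000=0.657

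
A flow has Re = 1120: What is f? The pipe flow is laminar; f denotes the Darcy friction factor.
Formula: f = \frac{64}{Re}
f = 64/1120 = 0.05714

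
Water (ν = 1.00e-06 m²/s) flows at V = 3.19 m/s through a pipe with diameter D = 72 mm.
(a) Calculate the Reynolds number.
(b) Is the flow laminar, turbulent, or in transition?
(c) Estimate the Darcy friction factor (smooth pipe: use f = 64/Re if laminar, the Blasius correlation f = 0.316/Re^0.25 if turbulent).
(a) Re = V·D/ν = 3.19·0.072/1.00e-06 = 229680
(b) Flow regime: turbulent (Re > 4000)
(c) Friction factor: f = 0.316/Re^0.25 = 0.316/229680^0.25 = 0.01443 (Blasius is strictly valid for Re ≲ 1e5; used here as the smooth-pipe estimate the problem specifies)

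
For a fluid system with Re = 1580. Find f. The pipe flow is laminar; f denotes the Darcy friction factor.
Formula: f = \frac{64}{Re}
f = 64/1580 = 0.04051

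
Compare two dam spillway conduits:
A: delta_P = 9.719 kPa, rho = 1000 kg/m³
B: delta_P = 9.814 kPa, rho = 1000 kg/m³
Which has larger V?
V(A) = 4.409 m/s, V(B) = 4.43 m/s. Answer: B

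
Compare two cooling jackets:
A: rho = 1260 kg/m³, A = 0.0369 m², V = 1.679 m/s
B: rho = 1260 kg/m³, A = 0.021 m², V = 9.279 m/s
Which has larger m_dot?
m_dot(A) = 78.06 kg/s, m_dot(B) = 245.5 kg/s. Answer: B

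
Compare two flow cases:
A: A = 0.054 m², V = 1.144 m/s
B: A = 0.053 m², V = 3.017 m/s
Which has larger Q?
Q(A) = 61.78 L/s, Q(B) = 159.9 L/s. Answer: B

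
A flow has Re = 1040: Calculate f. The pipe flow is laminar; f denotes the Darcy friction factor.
Formula: f = \frac{64}{Re}
f = 64/1040 = 0.06154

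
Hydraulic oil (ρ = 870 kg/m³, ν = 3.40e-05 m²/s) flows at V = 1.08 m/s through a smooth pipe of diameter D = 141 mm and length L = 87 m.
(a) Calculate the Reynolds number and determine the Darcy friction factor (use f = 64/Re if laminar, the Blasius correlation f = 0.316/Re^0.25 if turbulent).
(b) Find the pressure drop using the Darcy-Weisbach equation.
(a) Re = V·D/ν = 1.08·0.141/3.40e-05 = 4478.8 → turbulent (Re > 4000); f = 0.316/Re^0.25 = 0.316/4478.8^0.25 = 0.038628
(b) Darcy-Weisbach: ΔP = f·(L/D)·½ρV²/1000 = 0.038628·(87/0.141)·½·870·1.08²/1000 = 12.09 kPa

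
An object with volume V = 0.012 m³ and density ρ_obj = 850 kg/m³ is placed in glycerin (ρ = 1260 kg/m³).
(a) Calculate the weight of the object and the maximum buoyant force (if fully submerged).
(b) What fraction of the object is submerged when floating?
(a) W=rho_obj*g*V=850*9.81*0.012=100.1 N; F_B(max)=rho*g*V=1260*9.81*0.012=148.3 N
(b) Floating fraction=rho_obj/rho=850/1260=0.675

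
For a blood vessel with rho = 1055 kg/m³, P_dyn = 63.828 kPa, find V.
Formula: P_{dyn} = \frac{1}{2} \rho V^2
Substituting knowns: 63.828 = 0.5·1055·V²/1000
Solving for V: V = √(2·(63.828·1000)/1055) = 11 m/s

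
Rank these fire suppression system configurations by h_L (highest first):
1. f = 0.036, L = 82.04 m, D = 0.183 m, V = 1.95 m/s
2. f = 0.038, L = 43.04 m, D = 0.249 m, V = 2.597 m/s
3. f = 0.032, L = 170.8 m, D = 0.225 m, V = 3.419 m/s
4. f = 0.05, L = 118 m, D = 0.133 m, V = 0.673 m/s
Case 1: h_L = 3.128 m
Case 2: h_L = 2.258 m
Case 3: h_L = 14.47 m
Case 4: h_L = 1.024 m
Ranking (highest first): 3, 1, 2, 4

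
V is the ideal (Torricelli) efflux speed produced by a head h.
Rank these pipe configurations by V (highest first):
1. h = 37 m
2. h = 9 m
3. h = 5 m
Case 1: V = 26.94 m/s
Case 2: V = 13.29 m/s
Case 3: V = 9.905 m/s
Ranking (highest first): 1, 2, 3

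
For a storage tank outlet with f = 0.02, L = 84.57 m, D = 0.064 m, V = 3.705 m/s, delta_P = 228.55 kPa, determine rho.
Formula: \Delta P = f \frac{L}{D} \frac{\rho V^2}{2}
Substituting knowns: 228.55 = 0.02·(84.57/0.064)·0.5·rho·3.705²/1000
Solving for rho: rho = (228.55·1000)/(0.02·(84.57/0.064)·0.5·3.705²) = 1260 kg/m³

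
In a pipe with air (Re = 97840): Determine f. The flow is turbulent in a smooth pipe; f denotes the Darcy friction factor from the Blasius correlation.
Formula: f = \frac{0.316}{Re^{0.25}}
f = 0.316/97840^0.25 = 0.01787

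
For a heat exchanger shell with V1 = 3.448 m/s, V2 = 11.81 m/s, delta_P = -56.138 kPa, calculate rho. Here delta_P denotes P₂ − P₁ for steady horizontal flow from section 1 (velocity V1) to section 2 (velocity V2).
Formula: \Delta P = \frac{1}{2} \rho (V_1^2 - V_2^2)
Substituting knowns: -56.138 = 0.5·rho·(3.448² − 11.81²)/1000
Solving for rho: rho = 2·(-56.138·1000)/(3.448² − 11.81²) = 880 kg/m³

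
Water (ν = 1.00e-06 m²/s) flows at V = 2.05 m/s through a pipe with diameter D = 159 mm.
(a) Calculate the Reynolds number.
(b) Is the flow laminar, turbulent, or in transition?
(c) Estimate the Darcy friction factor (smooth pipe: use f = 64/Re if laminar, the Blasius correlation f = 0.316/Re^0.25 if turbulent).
(a) Re = V·D/ν = 2.05·0.159/1.00e-06 = 325950
(b) Flow regime: turbulent (Re > 4000)
(c) Friction factor: f = 0.316/Re^0.25 = 0.316/325950^0.25 = 0.01323 (Blasius is strictly valid for Re ≲ 1e5; used here as the smooth-pipe estimate the problem specifies)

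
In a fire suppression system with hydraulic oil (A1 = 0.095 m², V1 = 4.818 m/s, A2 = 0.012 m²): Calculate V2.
Formula: V_2 = \frac{A_1 V_1}{A_2}
V2 = 0.095·4.818/0.012 = 38.14 m/s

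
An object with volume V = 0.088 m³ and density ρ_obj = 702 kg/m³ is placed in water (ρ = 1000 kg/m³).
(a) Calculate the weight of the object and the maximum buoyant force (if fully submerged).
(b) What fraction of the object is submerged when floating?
(a) W=rho_obj*g*V=702*9.81*0.088=606.0 N; F_B(max)=rho*g*V=1000*9.81*0.088=863.3 N
(b) Floating fraction=rho_obj/rho=702/1000=0.702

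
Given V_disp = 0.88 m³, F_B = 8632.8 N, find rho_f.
Formula: F_B = \rho_f g V_{disp}
Substituting knowns: 8632.8 = rho_f·9.81·0.88
Solving for rho_f: rho_f = 8632.8/(9.81·0.88) = 1000 kg/m³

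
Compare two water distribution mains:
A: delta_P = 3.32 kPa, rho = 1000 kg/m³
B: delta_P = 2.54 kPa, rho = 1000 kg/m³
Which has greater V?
V(A) = 2.577 m/s, V(B) = 2.254 m/s. Answer: A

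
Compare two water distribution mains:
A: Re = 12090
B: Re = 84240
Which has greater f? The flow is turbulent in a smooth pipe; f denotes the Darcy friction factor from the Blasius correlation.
f(A) = 0.03014, f(B) = 0.01855. Answer: A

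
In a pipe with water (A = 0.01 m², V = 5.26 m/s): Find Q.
Formula: Q = A V
Q = 0.01·5.26·1000 = 52.6 L/s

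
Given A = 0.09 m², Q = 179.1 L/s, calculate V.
Formula: Q = A V
Substituting knowns: 179.1 = 0.09·V·1000
Solving for V: V = (179.1/1000)/0.09 = 1.99 m/s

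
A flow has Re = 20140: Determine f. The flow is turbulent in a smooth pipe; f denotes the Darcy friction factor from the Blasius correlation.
Formula: f = \frac{0.316}{Re^{0.25}}
f = 0.316/20140^0.25 = 0.02653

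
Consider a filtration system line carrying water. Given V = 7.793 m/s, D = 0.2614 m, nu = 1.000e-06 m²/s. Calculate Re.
Formula: Re = \frac{V D}{\nu}
Re = 7.793·0.2614/1.000e-06 = 2.037e+06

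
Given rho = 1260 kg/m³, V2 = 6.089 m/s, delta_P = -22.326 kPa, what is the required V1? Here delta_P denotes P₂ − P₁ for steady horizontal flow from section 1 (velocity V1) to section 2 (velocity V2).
Formula: \Delta P = \frac{1}{2} \rho (V_1^2 - V_2^2)
Substituting knowns: -22.326 = 0.5·1260·(V1² − 6.089²)/1000
Solving for V1: V1 = √(6.089² + 2·(-22.326·1000)/1260) = 1.28 m/s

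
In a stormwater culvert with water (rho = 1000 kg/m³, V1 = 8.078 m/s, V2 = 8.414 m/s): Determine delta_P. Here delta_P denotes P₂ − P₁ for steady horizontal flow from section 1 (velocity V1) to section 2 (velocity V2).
Formula: \Delta P = \frac{1}{2} \rho (V_1^2 - V_2^2)
delta_P = 0.5·1000·(8.078² − 8.414²)/1000 = -2.771 kPa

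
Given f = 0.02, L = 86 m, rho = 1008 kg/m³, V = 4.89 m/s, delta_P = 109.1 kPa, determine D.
Formula: \Delta P = f \frac{L}{D} \frac{\rho V^2}{2}
Substituting knowns: 109.1 = 0.02·(86/D)·0.5·1008·4.89²/1000
Solving for D: D = 0.02·86·0.5·1008·4.89²/(109.1·1000) = 0.19 m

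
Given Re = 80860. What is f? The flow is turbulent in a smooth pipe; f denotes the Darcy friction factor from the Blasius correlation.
Formula: f = \frac{0.316}{Re^{0.25}}
f = 0.316/80860^0.25 = 0.01874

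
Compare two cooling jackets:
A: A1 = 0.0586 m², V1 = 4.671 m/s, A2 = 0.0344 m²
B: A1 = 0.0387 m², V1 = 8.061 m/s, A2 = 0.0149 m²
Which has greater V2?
V2(A) = 7.957 m/s, V2(B) = 20.94 m/s. Answer: B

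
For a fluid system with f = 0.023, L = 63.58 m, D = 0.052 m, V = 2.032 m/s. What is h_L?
Formula: h_L = f \frac{L}{D} \frac{V^2}{2g}
h_L = 0.023·(63.58/0.052)·2.032²/(2·9.81) = 5.918 m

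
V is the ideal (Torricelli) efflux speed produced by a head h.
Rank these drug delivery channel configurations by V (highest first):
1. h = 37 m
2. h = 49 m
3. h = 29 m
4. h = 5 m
Case 1: V = 26.94 m/s
Case 2: V = 31.01 m/s
Case 3: V = 23.85 m/s
Case 4: V = 9.905 m/s
Ranking (highest first): 2, 1, 3, 4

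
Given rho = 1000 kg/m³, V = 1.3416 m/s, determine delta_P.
Formula: V = \sqrt{\frac{2 \Delta P}{\rho}}
Substituting knowns: 1.3416 = √(2·(delta_P·1000)/1000)
Solving for delta_P: delta_P = 1.3416²·1000/2/1000 = 0.8999 kPa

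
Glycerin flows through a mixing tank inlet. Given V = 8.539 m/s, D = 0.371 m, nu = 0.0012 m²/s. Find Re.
Formula: Re = \frac{V D}{\nu}
Re = 8.539·0.371/0.0012 = 2640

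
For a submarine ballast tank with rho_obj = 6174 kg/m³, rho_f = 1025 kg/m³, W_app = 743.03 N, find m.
Formula: W_{app} = mg\left(1 - \frac{\rho_f}{\rho_{obj}}\right)
Substituting knowns: 743.03 = m·9.81·(1 − 1025/6174)
Solving for m: m = 743.03/(9.81·(1 − 1025/6174)) = 90.82 kg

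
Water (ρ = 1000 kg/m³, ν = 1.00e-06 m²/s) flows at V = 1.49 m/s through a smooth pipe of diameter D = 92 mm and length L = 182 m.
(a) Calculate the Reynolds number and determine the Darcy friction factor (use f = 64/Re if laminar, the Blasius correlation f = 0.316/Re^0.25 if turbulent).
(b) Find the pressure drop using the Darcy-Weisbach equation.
(a) Re = V·D/ν = 1.49·0.092/1.00e-06 = 137080 → turbulent (Re > 4000); f = 0.316/Re^0.25 = 0.316/137080^0.25 = 0.016423 (Blasius is strictly valid for Re ≲ 1e5; used here as the smooth-pipe estimate the problem specifies)
(b) Darcy-Weisbach: ΔP = f·(L/D)·½ρV²/1000 = 0.016423·(182/0.092)·½·1000·1.49²/1000 = 36.06 kPa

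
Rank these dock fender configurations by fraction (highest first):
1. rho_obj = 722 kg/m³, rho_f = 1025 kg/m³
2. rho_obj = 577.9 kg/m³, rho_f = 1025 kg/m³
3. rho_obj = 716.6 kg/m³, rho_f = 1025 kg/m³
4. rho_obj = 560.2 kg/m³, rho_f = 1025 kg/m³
Case 1: fraction = 0.7044
Case 2: fraction = 0.5638
Case 3: fraction = 0.6991
Case 4: fraction = 0.5465
Ranking (highest first): 1, 3, 2, 4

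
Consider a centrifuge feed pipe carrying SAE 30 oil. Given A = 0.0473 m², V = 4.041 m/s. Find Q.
Formula: Q = A V
Q = 0.0473·4.041·1000 = 191.1 L/s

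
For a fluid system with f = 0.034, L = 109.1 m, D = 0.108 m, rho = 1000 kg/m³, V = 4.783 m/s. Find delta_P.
Formula: \Delta P = f \frac{L}{D} \frac{\rho V^2}{2}
delta_P = 0.034·(109.1/0.108)·0.5·1000·4.783²/1000 = 392.9 kPa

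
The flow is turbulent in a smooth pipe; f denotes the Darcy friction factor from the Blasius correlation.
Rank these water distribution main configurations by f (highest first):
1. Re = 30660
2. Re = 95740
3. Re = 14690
Case 1: f = 0.02388
Case 2: f = 0.01796
Case 3: f = 0.0287
Ranking (highest first): 3, 1, 2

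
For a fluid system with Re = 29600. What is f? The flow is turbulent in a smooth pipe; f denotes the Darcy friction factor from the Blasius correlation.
Formula: f = \frac{0.316}{Re^{0.25}}
f = 0.316/29600^0.25 = 0.02409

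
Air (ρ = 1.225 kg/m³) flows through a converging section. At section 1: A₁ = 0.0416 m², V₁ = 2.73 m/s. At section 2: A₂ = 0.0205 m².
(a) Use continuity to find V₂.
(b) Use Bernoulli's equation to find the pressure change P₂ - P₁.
(a) Continuity: A₁V₁=A₂V₂ -> V₂=A₁V₁/A₂=0.0416*2.73/0.0205=5.54 m/s
(b) Bernoulli: P₂-P₁=0.5*rho*(V₁^2-V₂^2)/1000=0.5*1.225*(2.73^2-5.54^2)/1000=-0.01423 kPa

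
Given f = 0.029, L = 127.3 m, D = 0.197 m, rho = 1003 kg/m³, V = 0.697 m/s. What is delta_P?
Formula: \Delta P = f \frac{L}{D} \frac{\rho V^2}{2}
delta_P = 0.029·(127.3/0.197)·0.5·1003·0.697²/1000 = 4.566 kPa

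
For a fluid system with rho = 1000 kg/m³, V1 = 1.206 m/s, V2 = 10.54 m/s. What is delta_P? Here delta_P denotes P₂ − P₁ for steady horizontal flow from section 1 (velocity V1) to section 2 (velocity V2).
Formula: \Delta P = \frac{1}{2} \rho (V_1^2 - V_2^2)
delta_P = 0.5·1000·(1.206² − 10.54²)/1000 = -54.82 kPa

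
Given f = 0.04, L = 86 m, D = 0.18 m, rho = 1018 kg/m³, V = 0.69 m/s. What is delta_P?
Formula: \Delta P = f \frac{L}{D} \frac{\rho V^2}{2}
delta_P = 0.04·(86/0.18)·0.5·1018·0.69²/1000 = 4.631 kPa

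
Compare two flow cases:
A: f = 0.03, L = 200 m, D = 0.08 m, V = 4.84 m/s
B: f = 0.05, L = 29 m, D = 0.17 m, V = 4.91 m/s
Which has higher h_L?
h_L(A) = 89.55 m, h_L(B) = 10.48 m. Answer: A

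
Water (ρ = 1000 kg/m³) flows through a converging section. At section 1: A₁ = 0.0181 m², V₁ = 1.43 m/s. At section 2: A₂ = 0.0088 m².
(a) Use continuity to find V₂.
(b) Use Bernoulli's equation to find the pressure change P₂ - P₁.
(a) Continuity: A₁V₁=A₂V₂ -> V₂=A₁V₁/A₂=0.0181*1.43/0.0088=2.94 m/s
(b) Bernoulli: P₂-P₁=0.5*rho*(V₁^2-V₂^2)/1000=0.5*1000*(1.43^2-2.94^2)/1000=-3.299 kPa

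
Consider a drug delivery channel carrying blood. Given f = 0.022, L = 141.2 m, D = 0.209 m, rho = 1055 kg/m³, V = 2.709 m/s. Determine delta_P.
Formula: \Delta P = f \frac{L}{D} \frac{\rho V^2}{2}
delta_P = 0.022·(141.2/0.209)·0.5·1055·2.709²/1000 = 57.54 kPa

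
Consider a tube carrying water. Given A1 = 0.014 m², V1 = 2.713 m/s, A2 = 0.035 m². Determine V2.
Formula: V_2 = \frac{A_1 V_1}{A_2}
V2 = 0.014·2.713/0.035 = 1.085 m/s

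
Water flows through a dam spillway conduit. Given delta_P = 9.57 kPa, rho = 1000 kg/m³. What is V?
Formula: V = \sqrt{\frac{2 \Delta P}{\rho}}
V = √(2·(9.57·1000)/1000) = 4.375 m/s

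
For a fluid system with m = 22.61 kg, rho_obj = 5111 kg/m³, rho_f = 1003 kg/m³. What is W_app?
Formula: W_{app} = mg\left(1 - \frac{\rho_f}{\rho_{obj}}\right)
W_app = 22.61·9.81·(1 − 1003/5111) = 178.3 N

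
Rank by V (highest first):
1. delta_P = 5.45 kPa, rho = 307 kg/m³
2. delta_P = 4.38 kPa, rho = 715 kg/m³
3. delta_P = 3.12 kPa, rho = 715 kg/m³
Case 1: V = 5.959 m/s
Case 2: V = 3.5 m/s
Case 3: V = 2.954 m/s
Ranking (highest first): 1, 2, 3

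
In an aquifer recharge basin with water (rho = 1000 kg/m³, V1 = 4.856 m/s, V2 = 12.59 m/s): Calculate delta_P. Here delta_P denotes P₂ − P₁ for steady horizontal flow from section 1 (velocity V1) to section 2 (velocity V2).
Formula: \Delta P = \frac{1}{2} \rho (V_1^2 - V_2^2)
delta_P = 0.5·1000·(4.856² − 12.59²)/1000 = -67.46 kPa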